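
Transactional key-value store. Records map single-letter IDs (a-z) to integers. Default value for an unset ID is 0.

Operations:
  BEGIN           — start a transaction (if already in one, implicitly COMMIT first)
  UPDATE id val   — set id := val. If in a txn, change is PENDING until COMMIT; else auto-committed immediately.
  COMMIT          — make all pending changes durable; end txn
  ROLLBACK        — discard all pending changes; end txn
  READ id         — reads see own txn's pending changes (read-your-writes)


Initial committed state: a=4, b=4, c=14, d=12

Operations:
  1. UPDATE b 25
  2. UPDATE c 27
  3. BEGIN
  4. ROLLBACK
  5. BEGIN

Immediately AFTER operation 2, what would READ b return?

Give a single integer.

Answer: 25

Derivation:
Initial committed: {a=4, b=4, c=14, d=12}
Op 1: UPDATE b=25 (auto-commit; committed b=25)
Op 2: UPDATE c=27 (auto-commit; committed c=27)
After op 2: visible(b) = 25 (pending={}, committed={a=4, b=25, c=27, d=12})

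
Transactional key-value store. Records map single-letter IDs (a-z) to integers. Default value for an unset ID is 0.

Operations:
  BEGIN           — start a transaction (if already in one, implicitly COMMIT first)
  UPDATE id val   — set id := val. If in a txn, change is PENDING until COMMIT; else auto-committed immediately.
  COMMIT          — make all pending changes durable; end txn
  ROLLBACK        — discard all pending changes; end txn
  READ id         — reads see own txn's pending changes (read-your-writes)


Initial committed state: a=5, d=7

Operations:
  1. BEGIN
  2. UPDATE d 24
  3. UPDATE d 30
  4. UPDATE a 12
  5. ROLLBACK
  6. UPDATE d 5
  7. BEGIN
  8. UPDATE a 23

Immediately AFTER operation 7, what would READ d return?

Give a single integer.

Answer: 5

Derivation:
Initial committed: {a=5, d=7}
Op 1: BEGIN: in_txn=True, pending={}
Op 2: UPDATE d=24 (pending; pending now {d=24})
Op 3: UPDATE d=30 (pending; pending now {d=30})
Op 4: UPDATE a=12 (pending; pending now {a=12, d=30})
Op 5: ROLLBACK: discarded pending ['a', 'd']; in_txn=False
Op 6: UPDATE d=5 (auto-commit; committed d=5)
Op 7: BEGIN: in_txn=True, pending={}
After op 7: visible(d) = 5 (pending={}, committed={a=5, d=5})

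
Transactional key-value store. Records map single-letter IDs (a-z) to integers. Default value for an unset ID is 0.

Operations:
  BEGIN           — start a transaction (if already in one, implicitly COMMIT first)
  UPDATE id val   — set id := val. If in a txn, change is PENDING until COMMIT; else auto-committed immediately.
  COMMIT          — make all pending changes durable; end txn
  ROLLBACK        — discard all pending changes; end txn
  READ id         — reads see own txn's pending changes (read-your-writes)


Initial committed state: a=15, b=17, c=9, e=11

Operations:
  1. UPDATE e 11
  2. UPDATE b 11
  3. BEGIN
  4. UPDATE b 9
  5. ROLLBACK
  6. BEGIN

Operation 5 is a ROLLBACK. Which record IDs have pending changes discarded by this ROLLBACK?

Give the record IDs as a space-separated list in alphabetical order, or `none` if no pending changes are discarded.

Answer: b

Derivation:
Initial committed: {a=15, b=17, c=9, e=11}
Op 1: UPDATE e=11 (auto-commit; committed e=11)
Op 2: UPDATE b=11 (auto-commit; committed b=11)
Op 3: BEGIN: in_txn=True, pending={}
Op 4: UPDATE b=9 (pending; pending now {b=9})
Op 5: ROLLBACK: discarded pending ['b']; in_txn=False
Op 6: BEGIN: in_txn=True, pending={}
ROLLBACK at op 5 discards: ['b']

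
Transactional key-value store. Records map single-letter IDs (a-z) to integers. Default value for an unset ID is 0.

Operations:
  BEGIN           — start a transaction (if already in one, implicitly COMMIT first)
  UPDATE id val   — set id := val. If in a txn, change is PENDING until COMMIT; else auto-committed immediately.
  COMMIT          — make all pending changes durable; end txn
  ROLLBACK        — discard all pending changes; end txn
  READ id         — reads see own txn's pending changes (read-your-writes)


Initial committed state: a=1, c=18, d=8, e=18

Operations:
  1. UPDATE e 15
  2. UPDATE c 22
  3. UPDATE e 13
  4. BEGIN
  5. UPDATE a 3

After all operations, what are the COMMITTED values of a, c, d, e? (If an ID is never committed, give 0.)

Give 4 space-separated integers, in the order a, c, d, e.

Answer: 1 22 8 13

Derivation:
Initial committed: {a=1, c=18, d=8, e=18}
Op 1: UPDATE e=15 (auto-commit; committed e=15)
Op 2: UPDATE c=22 (auto-commit; committed c=22)
Op 3: UPDATE e=13 (auto-commit; committed e=13)
Op 4: BEGIN: in_txn=True, pending={}
Op 5: UPDATE a=3 (pending; pending now {a=3})
Final committed: {a=1, c=22, d=8, e=13}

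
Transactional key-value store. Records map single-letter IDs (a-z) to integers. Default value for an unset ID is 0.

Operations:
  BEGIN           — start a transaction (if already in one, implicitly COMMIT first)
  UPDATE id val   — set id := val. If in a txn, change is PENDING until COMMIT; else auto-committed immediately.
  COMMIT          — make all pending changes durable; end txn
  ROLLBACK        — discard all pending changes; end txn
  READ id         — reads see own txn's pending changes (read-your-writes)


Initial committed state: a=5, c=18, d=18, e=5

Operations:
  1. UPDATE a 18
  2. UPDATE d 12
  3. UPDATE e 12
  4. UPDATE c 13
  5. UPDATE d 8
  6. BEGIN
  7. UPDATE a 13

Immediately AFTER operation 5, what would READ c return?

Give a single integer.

Initial committed: {a=5, c=18, d=18, e=5}
Op 1: UPDATE a=18 (auto-commit; committed a=18)
Op 2: UPDATE d=12 (auto-commit; committed d=12)
Op 3: UPDATE e=12 (auto-commit; committed e=12)
Op 4: UPDATE c=13 (auto-commit; committed c=13)
Op 5: UPDATE d=8 (auto-commit; committed d=8)
After op 5: visible(c) = 13 (pending={}, committed={a=18, c=13, d=8, e=12})

Answer: 13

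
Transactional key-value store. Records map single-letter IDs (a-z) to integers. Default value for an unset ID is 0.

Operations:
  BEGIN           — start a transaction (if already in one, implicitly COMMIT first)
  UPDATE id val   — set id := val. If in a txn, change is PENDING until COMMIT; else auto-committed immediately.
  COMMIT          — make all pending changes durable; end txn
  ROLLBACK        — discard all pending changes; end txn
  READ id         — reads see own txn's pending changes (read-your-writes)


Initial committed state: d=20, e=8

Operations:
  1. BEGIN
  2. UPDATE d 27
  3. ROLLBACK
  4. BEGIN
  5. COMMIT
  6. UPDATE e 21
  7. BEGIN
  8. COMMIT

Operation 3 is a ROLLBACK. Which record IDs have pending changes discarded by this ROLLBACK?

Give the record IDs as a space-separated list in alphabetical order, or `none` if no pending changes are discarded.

Initial committed: {d=20, e=8}
Op 1: BEGIN: in_txn=True, pending={}
Op 2: UPDATE d=27 (pending; pending now {d=27})
Op 3: ROLLBACK: discarded pending ['d']; in_txn=False
Op 4: BEGIN: in_txn=True, pending={}
Op 5: COMMIT: merged [] into committed; committed now {d=20, e=8}
Op 6: UPDATE e=21 (auto-commit; committed e=21)
Op 7: BEGIN: in_txn=True, pending={}
Op 8: COMMIT: merged [] into committed; committed now {d=20, e=21}
ROLLBACK at op 3 discards: ['d']

Answer: d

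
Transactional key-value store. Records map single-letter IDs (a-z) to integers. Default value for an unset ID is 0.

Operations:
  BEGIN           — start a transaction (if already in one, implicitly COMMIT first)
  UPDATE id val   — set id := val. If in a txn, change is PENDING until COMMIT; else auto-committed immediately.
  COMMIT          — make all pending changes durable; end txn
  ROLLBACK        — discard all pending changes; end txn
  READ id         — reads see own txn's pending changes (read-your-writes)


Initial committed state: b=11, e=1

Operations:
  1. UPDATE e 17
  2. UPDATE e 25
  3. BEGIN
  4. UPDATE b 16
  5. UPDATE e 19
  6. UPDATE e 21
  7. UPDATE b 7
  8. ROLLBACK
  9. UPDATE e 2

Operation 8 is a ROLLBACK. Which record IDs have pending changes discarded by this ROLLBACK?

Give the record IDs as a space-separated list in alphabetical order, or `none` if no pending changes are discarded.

Answer: b e

Derivation:
Initial committed: {b=11, e=1}
Op 1: UPDATE e=17 (auto-commit; committed e=17)
Op 2: UPDATE e=25 (auto-commit; committed e=25)
Op 3: BEGIN: in_txn=True, pending={}
Op 4: UPDATE b=16 (pending; pending now {b=16})
Op 5: UPDATE e=19 (pending; pending now {b=16, e=19})
Op 6: UPDATE e=21 (pending; pending now {b=16, e=21})
Op 7: UPDATE b=7 (pending; pending now {b=7, e=21})
Op 8: ROLLBACK: discarded pending ['b', 'e']; in_txn=False
Op 9: UPDATE e=2 (auto-commit; committed e=2)
ROLLBACK at op 8 discards: ['b', 'e']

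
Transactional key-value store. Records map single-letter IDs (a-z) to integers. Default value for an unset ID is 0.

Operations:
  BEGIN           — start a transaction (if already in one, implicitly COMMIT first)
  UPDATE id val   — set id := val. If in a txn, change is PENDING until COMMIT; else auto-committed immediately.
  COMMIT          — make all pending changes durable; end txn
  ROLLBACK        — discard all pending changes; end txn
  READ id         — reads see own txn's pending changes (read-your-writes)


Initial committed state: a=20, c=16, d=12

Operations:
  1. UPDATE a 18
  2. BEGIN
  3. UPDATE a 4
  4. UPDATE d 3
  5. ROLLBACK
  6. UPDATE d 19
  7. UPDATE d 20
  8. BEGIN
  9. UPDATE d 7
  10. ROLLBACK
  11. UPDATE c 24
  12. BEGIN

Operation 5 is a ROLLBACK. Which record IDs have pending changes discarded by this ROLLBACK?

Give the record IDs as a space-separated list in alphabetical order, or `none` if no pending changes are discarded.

Initial committed: {a=20, c=16, d=12}
Op 1: UPDATE a=18 (auto-commit; committed a=18)
Op 2: BEGIN: in_txn=True, pending={}
Op 3: UPDATE a=4 (pending; pending now {a=4})
Op 4: UPDATE d=3 (pending; pending now {a=4, d=3})
Op 5: ROLLBACK: discarded pending ['a', 'd']; in_txn=False
Op 6: UPDATE d=19 (auto-commit; committed d=19)
Op 7: UPDATE d=20 (auto-commit; committed d=20)
Op 8: BEGIN: in_txn=True, pending={}
Op 9: UPDATE d=7 (pending; pending now {d=7})
Op 10: ROLLBACK: discarded pending ['d']; in_txn=False
Op 11: UPDATE c=24 (auto-commit; committed c=24)
Op 12: BEGIN: in_txn=True, pending={}
ROLLBACK at op 5 discards: ['a', 'd']

Answer: a d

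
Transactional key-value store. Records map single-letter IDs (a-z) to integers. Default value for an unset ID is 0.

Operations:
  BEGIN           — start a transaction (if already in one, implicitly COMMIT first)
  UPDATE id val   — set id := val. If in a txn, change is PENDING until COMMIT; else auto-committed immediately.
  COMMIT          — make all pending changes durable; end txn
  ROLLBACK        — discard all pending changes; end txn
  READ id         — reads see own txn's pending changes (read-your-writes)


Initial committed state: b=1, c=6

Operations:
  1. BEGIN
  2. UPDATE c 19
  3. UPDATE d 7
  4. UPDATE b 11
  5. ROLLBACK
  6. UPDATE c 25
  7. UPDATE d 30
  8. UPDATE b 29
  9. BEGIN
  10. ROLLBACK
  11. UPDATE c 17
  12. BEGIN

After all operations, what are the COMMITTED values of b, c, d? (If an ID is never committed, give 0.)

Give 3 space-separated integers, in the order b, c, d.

Initial committed: {b=1, c=6}
Op 1: BEGIN: in_txn=True, pending={}
Op 2: UPDATE c=19 (pending; pending now {c=19})
Op 3: UPDATE d=7 (pending; pending now {c=19, d=7})
Op 4: UPDATE b=11 (pending; pending now {b=11, c=19, d=7})
Op 5: ROLLBACK: discarded pending ['b', 'c', 'd']; in_txn=False
Op 6: UPDATE c=25 (auto-commit; committed c=25)
Op 7: UPDATE d=30 (auto-commit; committed d=30)
Op 8: UPDATE b=29 (auto-commit; committed b=29)
Op 9: BEGIN: in_txn=True, pending={}
Op 10: ROLLBACK: discarded pending []; in_txn=False
Op 11: UPDATE c=17 (auto-commit; committed c=17)
Op 12: BEGIN: in_txn=True, pending={}
Final committed: {b=29, c=17, d=30}

Answer: 29 17 30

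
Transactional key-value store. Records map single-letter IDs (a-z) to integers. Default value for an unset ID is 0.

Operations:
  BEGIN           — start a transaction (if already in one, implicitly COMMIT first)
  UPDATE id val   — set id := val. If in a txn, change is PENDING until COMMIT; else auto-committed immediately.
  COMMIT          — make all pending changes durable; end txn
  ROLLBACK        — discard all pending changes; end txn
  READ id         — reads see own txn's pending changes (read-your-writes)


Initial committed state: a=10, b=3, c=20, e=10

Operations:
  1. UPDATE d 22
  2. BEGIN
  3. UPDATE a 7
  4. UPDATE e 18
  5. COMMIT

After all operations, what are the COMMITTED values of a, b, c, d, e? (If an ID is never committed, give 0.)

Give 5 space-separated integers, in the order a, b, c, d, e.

Answer: 7 3 20 22 18

Derivation:
Initial committed: {a=10, b=3, c=20, e=10}
Op 1: UPDATE d=22 (auto-commit; committed d=22)
Op 2: BEGIN: in_txn=True, pending={}
Op 3: UPDATE a=7 (pending; pending now {a=7})
Op 4: UPDATE e=18 (pending; pending now {a=7, e=18})
Op 5: COMMIT: merged ['a', 'e'] into committed; committed now {a=7, b=3, c=20, d=22, e=18}
Final committed: {a=7, b=3, c=20, d=22, e=18}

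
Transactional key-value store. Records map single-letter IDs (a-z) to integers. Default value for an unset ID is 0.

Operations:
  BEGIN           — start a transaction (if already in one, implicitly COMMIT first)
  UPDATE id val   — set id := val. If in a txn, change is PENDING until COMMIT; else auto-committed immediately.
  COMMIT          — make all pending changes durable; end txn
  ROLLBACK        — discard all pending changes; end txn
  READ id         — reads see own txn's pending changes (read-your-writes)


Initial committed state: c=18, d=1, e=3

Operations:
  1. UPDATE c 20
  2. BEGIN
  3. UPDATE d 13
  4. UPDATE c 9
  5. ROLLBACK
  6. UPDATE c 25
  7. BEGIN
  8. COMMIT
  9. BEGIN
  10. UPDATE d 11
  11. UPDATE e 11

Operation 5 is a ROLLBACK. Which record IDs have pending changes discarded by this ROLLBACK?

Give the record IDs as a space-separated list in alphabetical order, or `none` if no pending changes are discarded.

Initial committed: {c=18, d=1, e=3}
Op 1: UPDATE c=20 (auto-commit; committed c=20)
Op 2: BEGIN: in_txn=True, pending={}
Op 3: UPDATE d=13 (pending; pending now {d=13})
Op 4: UPDATE c=9 (pending; pending now {c=9, d=13})
Op 5: ROLLBACK: discarded pending ['c', 'd']; in_txn=False
Op 6: UPDATE c=25 (auto-commit; committed c=25)
Op 7: BEGIN: in_txn=True, pending={}
Op 8: COMMIT: merged [] into committed; committed now {c=25, d=1, e=3}
Op 9: BEGIN: in_txn=True, pending={}
Op 10: UPDATE d=11 (pending; pending now {d=11})
Op 11: UPDATE e=11 (pending; pending now {d=11, e=11})
ROLLBACK at op 5 discards: ['c', 'd']

Answer: c d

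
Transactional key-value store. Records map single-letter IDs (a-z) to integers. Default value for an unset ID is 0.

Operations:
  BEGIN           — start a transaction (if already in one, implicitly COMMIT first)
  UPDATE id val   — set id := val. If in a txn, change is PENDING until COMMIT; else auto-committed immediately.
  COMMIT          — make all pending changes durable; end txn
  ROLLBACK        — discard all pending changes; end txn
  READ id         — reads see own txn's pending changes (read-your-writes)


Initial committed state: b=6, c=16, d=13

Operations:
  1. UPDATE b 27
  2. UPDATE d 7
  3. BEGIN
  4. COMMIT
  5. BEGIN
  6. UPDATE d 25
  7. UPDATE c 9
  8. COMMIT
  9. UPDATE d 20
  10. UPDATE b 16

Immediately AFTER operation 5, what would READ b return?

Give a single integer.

Initial committed: {b=6, c=16, d=13}
Op 1: UPDATE b=27 (auto-commit; committed b=27)
Op 2: UPDATE d=7 (auto-commit; committed d=7)
Op 3: BEGIN: in_txn=True, pending={}
Op 4: COMMIT: merged [] into committed; committed now {b=27, c=16, d=7}
Op 5: BEGIN: in_txn=True, pending={}
After op 5: visible(b) = 27 (pending={}, committed={b=27, c=16, d=7})

Answer: 27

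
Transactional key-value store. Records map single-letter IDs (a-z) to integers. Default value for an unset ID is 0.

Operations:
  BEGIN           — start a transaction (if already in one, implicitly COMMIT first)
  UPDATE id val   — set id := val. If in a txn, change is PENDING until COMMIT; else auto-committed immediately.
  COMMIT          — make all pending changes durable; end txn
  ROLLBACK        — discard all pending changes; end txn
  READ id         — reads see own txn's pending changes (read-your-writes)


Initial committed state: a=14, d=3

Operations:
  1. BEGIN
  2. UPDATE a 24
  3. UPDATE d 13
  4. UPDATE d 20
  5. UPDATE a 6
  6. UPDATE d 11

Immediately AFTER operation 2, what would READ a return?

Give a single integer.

Initial committed: {a=14, d=3}
Op 1: BEGIN: in_txn=True, pending={}
Op 2: UPDATE a=24 (pending; pending now {a=24})
After op 2: visible(a) = 24 (pending={a=24}, committed={a=14, d=3})

Answer: 24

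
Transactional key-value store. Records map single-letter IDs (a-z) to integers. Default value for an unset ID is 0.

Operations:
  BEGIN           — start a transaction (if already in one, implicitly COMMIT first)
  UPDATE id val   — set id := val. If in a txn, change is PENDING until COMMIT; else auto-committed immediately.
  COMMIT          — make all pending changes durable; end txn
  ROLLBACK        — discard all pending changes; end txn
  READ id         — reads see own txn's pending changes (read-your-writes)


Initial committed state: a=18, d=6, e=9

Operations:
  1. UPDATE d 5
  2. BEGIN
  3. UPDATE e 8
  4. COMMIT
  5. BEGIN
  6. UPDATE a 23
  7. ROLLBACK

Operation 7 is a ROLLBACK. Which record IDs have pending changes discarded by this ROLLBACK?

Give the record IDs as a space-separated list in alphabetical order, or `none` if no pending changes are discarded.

Answer: a

Derivation:
Initial committed: {a=18, d=6, e=9}
Op 1: UPDATE d=5 (auto-commit; committed d=5)
Op 2: BEGIN: in_txn=True, pending={}
Op 3: UPDATE e=8 (pending; pending now {e=8})
Op 4: COMMIT: merged ['e'] into committed; committed now {a=18, d=5, e=8}
Op 5: BEGIN: in_txn=True, pending={}
Op 6: UPDATE a=23 (pending; pending now {a=23})
Op 7: ROLLBACK: discarded pending ['a']; in_txn=False
ROLLBACK at op 7 discards: ['a']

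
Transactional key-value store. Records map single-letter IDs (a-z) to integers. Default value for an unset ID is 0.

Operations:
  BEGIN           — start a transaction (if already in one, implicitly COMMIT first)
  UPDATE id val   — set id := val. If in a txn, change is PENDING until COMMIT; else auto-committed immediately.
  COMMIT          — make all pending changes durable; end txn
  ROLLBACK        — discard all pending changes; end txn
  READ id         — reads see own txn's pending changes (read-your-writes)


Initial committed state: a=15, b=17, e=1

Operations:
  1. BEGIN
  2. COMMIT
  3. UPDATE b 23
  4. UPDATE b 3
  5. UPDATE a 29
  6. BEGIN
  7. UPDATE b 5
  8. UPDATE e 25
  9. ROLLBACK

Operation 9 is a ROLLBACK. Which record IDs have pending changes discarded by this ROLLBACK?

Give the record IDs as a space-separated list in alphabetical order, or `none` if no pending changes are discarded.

Answer: b e

Derivation:
Initial committed: {a=15, b=17, e=1}
Op 1: BEGIN: in_txn=True, pending={}
Op 2: COMMIT: merged [] into committed; committed now {a=15, b=17, e=1}
Op 3: UPDATE b=23 (auto-commit; committed b=23)
Op 4: UPDATE b=3 (auto-commit; committed b=3)
Op 5: UPDATE a=29 (auto-commit; committed a=29)
Op 6: BEGIN: in_txn=True, pending={}
Op 7: UPDATE b=5 (pending; pending now {b=5})
Op 8: UPDATE e=25 (pending; pending now {b=5, e=25})
Op 9: ROLLBACK: discarded pending ['b', 'e']; in_txn=False
ROLLBACK at op 9 discards: ['b', 'e']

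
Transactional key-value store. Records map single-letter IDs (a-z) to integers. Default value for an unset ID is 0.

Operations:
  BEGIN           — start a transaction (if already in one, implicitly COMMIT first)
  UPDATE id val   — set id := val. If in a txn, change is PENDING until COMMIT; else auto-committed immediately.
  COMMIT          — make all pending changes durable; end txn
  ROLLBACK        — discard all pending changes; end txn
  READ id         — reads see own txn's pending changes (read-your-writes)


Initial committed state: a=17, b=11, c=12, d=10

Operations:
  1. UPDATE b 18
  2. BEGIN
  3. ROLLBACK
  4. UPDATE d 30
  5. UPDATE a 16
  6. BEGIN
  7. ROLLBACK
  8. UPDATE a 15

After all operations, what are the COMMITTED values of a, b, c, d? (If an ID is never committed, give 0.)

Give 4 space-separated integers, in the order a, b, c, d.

Initial committed: {a=17, b=11, c=12, d=10}
Op 1: UPDATE b=18 (auto-commit; committed b=18)
Op 2: BEGIN: in_txn=True, pending={}
Op 3: ROLLBACK: discarded pending []; in_txn=False
Op 4: UPDATE d=30 (auto-commit; committed d=30)
Op 5: UPDATE a=16 (auto-commit; committed a=16)
Op 6: BEGIN: in_txn=True, pending={}
Op 7: ROLLBACK: discarded pending []; in_txn=False
Op 8: UPDATE a=15 (auto-commit; committed a=15)
Final committed: {a=15, b=18, c=12, d=30}

Answer: 15 18 12 30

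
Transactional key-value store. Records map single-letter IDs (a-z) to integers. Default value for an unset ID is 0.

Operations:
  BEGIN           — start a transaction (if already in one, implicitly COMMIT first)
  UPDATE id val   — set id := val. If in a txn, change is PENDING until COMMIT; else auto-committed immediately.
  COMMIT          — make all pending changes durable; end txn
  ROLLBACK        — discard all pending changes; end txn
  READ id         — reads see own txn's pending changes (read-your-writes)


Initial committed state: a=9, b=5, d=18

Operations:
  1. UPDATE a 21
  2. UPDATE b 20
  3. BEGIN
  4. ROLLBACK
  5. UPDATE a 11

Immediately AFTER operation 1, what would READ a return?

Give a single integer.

Initial committed: {a=9, b=5, d=18}
Op 1: UPDATE a=21 (auto-commit; committed a=21)
After op 1: visible(a) = 21 (pending={}, committed={a=21, b=5, d=18})

Answer: 21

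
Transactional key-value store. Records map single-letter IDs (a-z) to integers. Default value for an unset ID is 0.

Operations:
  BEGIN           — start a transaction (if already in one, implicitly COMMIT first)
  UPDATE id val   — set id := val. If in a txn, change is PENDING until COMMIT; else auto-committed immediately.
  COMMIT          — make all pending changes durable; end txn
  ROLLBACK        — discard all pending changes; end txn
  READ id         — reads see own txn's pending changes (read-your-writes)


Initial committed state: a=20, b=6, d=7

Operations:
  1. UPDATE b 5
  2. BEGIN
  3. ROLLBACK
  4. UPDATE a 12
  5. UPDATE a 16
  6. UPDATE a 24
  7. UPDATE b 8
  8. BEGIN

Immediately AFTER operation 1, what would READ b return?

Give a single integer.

Initial committed: {a=20, b=6, d=7}
Op 1: UPDATE b=5 (auto-commit; committed b=5)
After op 1: visible(b) = 5 (pending={}, committed={a=20, b=5, d=7})

Answer: 5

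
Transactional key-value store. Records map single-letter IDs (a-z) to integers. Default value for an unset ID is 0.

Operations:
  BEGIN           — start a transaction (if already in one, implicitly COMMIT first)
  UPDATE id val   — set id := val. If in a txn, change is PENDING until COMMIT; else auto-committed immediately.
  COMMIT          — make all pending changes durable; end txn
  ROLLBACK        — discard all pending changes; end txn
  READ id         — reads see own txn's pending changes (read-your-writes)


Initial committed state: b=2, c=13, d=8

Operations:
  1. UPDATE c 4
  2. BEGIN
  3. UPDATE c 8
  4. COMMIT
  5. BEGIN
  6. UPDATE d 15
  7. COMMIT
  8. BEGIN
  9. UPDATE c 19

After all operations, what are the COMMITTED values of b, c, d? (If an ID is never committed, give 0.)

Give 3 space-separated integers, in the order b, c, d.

Initial committed: {b=2, c=13, d=8}
Op 1: UPDATE c=4 (auto-commit; committed c=4)
Op 2: BEGIN: in_txn=True, pending={}
Op 3: UPDATE c=8 (pending; pending now {c=8})
Op 4: COMMIT: merged ['c'] into committed; committed now {b=2, c=8, d=8}
Op 5: BEGIN: in_txn=True, pending={}
Op 6: UPDATE d=15 (pending; pending now {d=15})
Op 7: COMMIT: merged ['d'] into committed; committed now {b=2, c=8, d=15}
Op 8: BEGIN: in_txn=True, pending={}
Op 9: UPDATE c=19 (pending; pending now {c=19})
Final committed: {b=2, c=8, d=15}

Answer: 2 8 15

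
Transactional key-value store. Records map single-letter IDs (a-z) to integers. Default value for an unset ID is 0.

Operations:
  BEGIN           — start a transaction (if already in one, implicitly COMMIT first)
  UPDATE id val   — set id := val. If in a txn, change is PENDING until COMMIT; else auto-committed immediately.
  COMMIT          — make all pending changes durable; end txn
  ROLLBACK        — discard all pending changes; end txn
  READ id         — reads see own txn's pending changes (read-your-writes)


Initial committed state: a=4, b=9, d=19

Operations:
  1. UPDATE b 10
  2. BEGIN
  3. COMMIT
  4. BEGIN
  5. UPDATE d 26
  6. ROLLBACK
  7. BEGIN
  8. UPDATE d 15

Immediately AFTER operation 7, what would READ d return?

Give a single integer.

Answer: 19

Derivation:
Initial committed: {a=4, b=9, d=19}
Op 1: UPDATE b=10 (auto-commit; committed b=10)
Op 2: BEGIN: in_txn=True, pending={}
Op 3: COMMIT: merged [] into committed; committed now {a=4, b=10, d=19}
Op 4: BEGIN: in_txn=True, pending={}
Op 5: UPDATE d=26 (pending; pending now {d=26})
Op 6: ROLLBACK: discarded pending ['d']; in_txn=False
Op 7: BEGIN: in_txn=True, pending={}
After op 7: visible(d) = 19 (pending={}, committed={a=4, b=10, d=19})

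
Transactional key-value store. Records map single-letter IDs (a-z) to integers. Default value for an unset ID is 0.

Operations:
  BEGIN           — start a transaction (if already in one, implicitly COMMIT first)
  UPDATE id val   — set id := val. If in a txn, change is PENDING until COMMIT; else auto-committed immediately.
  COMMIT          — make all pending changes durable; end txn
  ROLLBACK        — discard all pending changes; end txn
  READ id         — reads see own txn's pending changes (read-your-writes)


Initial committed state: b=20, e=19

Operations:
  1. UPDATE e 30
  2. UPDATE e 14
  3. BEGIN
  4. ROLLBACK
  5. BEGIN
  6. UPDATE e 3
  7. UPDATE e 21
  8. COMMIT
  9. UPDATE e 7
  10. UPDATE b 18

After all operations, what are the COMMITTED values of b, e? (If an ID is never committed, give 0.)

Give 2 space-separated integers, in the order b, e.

Answer: 18 7

Derivation:
Initial committed: {b=20, e=19}
Op 1: UPDATE e=30 (auto-commit; committed e=30)
Op 2: UPDATE e=14 (auto-commit; committed e=14)
Op 3: BEGIN: in_txn=True, pending={}
Op 4: ROLLBACK: discarded pending []; in_txn=False
Op 5: BEGIN: in_txn=True, pending={}
Op 6: UPDATE e=3 (pending; pending now {e=3})
Op 7: UPDATE e=21 (pending; pending now {e=21})
Op 8: COMMIT: merged ['e'] into committed; committed now {b=20, e=21}
Op 9: UPDATE e=7 (auto-commit; committed e=7)
Op 10: UPDATE b=18 (auto-commit; committed b=18)
Final committed: {b=18, e=7}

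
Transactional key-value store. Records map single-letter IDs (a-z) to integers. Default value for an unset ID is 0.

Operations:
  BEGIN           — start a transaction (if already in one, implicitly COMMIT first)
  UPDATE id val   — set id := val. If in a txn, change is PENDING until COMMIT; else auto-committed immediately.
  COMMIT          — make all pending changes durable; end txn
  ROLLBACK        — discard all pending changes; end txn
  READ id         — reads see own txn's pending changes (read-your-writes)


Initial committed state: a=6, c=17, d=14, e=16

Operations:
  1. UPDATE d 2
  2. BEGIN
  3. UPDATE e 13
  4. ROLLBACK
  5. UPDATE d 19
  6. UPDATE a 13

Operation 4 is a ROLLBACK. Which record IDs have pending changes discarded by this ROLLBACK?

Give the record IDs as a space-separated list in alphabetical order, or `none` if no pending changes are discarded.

Answer: e

Derivation:
Initial committed: {a=6, c=17, d=14, e=16}
Op 1: UPDATE d=2 (auto-commit; committed d=2)
Op 2: BEGIN: in_txn=True, pending={}
Op 3: UPDATE e=13 (pending; pending now {e=13})
Op 4: ROLLBACK: discarded pending ['e']; in_txn=False
Op 5: UPDATE d=19 (auto-commit; committed d=19)
Op 6: UPDATE a=13 (auto-commit; committed a=13)
ROLLBACK at op 4 discards: ['e']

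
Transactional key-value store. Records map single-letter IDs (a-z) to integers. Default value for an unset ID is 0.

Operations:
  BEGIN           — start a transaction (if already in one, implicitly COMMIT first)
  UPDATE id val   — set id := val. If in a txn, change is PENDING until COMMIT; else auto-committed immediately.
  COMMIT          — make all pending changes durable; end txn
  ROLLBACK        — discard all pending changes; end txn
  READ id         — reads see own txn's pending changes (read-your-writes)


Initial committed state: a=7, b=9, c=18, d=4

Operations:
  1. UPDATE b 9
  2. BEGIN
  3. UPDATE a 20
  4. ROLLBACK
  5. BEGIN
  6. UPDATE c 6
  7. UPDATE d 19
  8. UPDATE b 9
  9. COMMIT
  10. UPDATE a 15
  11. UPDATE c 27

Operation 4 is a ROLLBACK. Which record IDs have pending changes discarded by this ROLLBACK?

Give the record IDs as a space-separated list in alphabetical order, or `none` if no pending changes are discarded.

Initial committed: {a=7, b=9, c=18, d=4}
Op 1: UPDATE b=9 (auto-commit; committed b=9)
Op 2: BEGIN: in_txn=True, pending={}
Op 3: UPDATE a=20 (pending; pending now {a=20})
Op 4: ROLLBACK: discarded pending ['a']; in_txn=False
Op 5: BEGIN: in_txn=True, pending={}
Op 6: UPDATE c=6 (pending; pending now {c=6})
Op 7: UPDATE d=19 (pending; pending now {c=6, d=19})
Op 8: UPDATE b=9 (pending; pending now {b=9, c=6, d=19})
Op 9: COMMIT: merged ['b', 'c', 'd'] into committed; committed now {a=7, b=9, c=6, d=19}
Op 10: UPDATE a=15 (auto-commit; committed a=15)
Op 11: UPDATE c=27 (auto-commit; committed c=27)
ROLLBACK at op 4 discards: ['a']

Answer: a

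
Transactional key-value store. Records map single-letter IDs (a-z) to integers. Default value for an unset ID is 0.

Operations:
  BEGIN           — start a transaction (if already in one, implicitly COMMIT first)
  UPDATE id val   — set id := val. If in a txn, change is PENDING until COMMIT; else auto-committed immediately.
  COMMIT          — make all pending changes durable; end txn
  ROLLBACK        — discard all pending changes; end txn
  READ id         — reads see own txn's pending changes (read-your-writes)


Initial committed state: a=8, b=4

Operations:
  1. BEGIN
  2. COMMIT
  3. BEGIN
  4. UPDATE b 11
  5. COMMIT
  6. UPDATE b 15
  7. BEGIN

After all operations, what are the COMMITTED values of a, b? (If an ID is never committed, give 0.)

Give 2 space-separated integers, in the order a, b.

Initial committed: {a=8, b=4}
Op 1: BEGIN: in_txn=True, pending={}
Op 2: COMMIT: merged [] into committed; committed now {a=8, b=4}
Op 3: BEGIN: in_txn=True, pending={}
Op 4: UPDATE b=11 (pending; pending now {b=11})
Op 5: COMMIT: merged ['b'] into committed; committed now {a=8, b=11}
Op 6: UPDATE b=15 (auto-commit; committed b=15)
Op 7: BEGIN: in_txn=True, pending={}
Final committed: {a=8, b=15}

Answer: 8 15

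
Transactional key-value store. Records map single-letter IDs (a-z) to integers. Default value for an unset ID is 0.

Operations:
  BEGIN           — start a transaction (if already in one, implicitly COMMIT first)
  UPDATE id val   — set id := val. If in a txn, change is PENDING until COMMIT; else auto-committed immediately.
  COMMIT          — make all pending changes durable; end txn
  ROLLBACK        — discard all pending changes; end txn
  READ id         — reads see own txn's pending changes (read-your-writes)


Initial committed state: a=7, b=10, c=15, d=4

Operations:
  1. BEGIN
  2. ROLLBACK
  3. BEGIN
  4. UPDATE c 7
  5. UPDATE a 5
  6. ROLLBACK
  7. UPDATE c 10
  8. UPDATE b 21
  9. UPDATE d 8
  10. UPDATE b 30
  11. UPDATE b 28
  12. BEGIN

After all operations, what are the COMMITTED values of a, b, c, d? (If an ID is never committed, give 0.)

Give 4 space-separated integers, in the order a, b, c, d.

Initial committed: {a=7, b=10, c=15, d=4}
Op 1: BEGIN: in_txn=True, pending={}
Op 2: ROLLBACK: discarded pending []; in_txn=False
Op 3: BEGIN: in_txn=True, pending={}
Op 4: UPDATE c=7 (pending; pending now {c=7})
Op 5: UPDATE a=5 (pending; pending now {a=5, c=7})
Op 6: ROLLBACK: discarded pending ['a', 'c']; in_txn=False
Op 7: UPDATE c=10 (auto-commit; committed c=10)
Op 8: UPDATE b=21 (auto-commit; committed b=21)
Op 9: UPDATE d=8 (auto-commit; committed d=8)
Op 10: UPDATE b=30 (auto-commit; committed b=30)
Op 11: UPDATE b=28 (auto-commit; committed b=28)
Op 12: BEGIN: in_txn=True, pending={}
Final committed: {a=7, b=28, c=10, d=8}

Answer: 7 28 10 8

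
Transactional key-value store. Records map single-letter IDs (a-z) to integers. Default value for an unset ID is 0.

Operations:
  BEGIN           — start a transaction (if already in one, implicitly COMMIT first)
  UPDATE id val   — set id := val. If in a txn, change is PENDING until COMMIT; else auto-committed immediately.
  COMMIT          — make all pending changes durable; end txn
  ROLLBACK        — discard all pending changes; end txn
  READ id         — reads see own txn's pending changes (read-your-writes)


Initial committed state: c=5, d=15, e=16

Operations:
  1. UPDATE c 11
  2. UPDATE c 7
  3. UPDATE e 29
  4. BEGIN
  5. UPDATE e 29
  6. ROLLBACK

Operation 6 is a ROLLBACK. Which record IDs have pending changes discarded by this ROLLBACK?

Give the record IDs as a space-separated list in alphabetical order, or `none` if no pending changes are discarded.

Initial committed: {c=5, d=15, e=16}
Op 1: UPDATE c=11 (auto-commit; committed c=11)
Op 2: UPDATE c=7 (auto-commit; committed c=7)
Op 3: UPDATE e=29 (auto-commit; committed e=29)
Op 4: BEGIN: in_txn=True, pending={}
Op 5: UPDATE e=29 (pending; pending now {e=29})
Op 6: ROLLBACK: discarded pending ['e']; in_txn=False
ROLLBACK at op 6 discards: ['e']

Answer: e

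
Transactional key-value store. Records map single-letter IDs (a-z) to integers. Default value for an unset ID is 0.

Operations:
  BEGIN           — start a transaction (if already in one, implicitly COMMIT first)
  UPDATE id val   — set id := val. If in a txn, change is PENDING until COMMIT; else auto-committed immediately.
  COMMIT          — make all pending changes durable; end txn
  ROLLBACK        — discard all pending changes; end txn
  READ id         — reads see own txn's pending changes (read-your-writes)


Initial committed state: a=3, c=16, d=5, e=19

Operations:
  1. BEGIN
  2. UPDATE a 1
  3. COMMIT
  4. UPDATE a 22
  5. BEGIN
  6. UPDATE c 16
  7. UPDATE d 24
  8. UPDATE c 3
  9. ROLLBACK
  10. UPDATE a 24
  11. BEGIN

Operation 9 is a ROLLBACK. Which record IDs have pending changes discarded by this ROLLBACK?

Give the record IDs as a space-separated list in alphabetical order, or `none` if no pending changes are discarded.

Initial committed: {a=3, c=16, d=5, e=19}
Op 1: BEGIN: in_txn=True, pending={}
Op 2: UPDATE a=1 (pending; pending now {a=1})
Op 3: COMMIT: merged ['a'] into committed; committed now {a=1, c=16, d=5, e=19}
Op 4: UPDATE a=22 (auto-commit; committed a=22)
Op 5: BEGIN: in_txn=True, pending={}
Op 6: UPDATE c=16 (pending; pending now {c=16})
Op 7: UPDATE d=24 (pending; pending now {c=16, d=24})
Op 8: UPDATE c=3 (pending; pending now {c=3, d=24})
Op 9: ROLLBACK: discarded pending ['c', 'd']; in_txn=False
Op 10: UPDATE a=24 (auto-commit; committed a=24)
Op 11: BEGIN: in_txn=True, pending={}
ROLLBACK at op 9 discards: ['c', 'd']

Answer: c d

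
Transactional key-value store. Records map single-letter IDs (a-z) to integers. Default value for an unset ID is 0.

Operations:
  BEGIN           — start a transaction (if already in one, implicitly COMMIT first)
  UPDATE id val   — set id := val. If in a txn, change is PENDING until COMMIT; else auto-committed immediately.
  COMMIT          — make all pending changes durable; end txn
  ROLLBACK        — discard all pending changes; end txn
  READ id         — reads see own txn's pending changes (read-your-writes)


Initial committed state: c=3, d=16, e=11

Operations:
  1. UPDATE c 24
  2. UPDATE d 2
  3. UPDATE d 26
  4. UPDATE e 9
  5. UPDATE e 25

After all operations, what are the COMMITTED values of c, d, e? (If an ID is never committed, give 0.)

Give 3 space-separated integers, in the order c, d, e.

Initial committed: {c=3, d=16, e=11}
Op 1: UPDATE c=24 (auto-commit; committed c=24)
Op 2: UPDATE d=2 (auto-commit; committed d=2)
Op 3: UPDATE d=26 (auto-commit; committed d=26)
Op 4: UPDATE e=9 (auto-commit; committed e=9)
Op 5: UPDATE e=25 (auto-commit; committed e=25)
Final committed: {c=24, d=26, e=25}

Answer: 24 26 25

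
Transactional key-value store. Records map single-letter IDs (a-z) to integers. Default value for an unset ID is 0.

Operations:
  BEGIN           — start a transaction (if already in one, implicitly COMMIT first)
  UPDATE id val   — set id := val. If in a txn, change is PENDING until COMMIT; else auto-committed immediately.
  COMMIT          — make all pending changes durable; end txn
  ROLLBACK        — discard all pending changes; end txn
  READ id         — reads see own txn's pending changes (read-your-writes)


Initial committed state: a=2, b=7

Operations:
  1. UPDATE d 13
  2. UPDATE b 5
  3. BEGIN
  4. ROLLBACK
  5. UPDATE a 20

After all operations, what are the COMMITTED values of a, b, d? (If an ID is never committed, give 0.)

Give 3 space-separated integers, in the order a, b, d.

Answer: 20 5 13

Derivation:
Initial committed: {a=2, b=7}
Op 1: UPDATE d=13 (auto-commit; committed d=13)
Op 2: UPDATE b=5 (auto-commit; committed b=5)
Op 3: BEGIN: in_txn=True, pending={}
Op 4: ROLLBACK: discarded pending []; in_txn=False
Op 5: UPDATE a=20 (auto-commit; committed a=20)
Final committed: {a=20, b=5, d=13}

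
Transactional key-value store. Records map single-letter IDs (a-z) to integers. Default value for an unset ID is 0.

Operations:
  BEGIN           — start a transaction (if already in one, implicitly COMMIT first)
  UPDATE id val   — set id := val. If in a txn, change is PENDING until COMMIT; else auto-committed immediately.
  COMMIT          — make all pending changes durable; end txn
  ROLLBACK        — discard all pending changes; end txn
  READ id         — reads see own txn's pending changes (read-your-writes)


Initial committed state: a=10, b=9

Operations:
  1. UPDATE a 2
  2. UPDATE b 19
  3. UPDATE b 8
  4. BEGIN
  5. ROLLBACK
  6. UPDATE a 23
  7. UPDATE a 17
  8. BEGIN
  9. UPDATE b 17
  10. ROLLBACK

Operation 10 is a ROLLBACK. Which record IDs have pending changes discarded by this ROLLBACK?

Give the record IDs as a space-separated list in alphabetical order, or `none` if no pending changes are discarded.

Initial committed: {a=10, b=9}
Op 1: UPDATE a=2 (auto-commit; committed a=2)
Op 2: UPDATE b=19 (auto-commit; committed b=19)
Op 3: UPDATE b=8 (auto-commit; committed b=8)
Op 4: BEGIN: in_txn=True, pending={}
Op 5: ROLLBACK: discarded pending []; in_txn=False
Op 6: UPDATE a=23 (auto-commit; committed a=23)
Op 7: UPDATE a=17 (auto-commit; committed a=17)
Op 8: BEGIN: in_txn=True, pending={}
Op 9: UPDATE b=17 (pending; pending now {b=17})
Op 10: ROLLBACK: discarded pending ['b']; in_txn=False
ROLLBACK at op 10 discards: ['b']

Answer: b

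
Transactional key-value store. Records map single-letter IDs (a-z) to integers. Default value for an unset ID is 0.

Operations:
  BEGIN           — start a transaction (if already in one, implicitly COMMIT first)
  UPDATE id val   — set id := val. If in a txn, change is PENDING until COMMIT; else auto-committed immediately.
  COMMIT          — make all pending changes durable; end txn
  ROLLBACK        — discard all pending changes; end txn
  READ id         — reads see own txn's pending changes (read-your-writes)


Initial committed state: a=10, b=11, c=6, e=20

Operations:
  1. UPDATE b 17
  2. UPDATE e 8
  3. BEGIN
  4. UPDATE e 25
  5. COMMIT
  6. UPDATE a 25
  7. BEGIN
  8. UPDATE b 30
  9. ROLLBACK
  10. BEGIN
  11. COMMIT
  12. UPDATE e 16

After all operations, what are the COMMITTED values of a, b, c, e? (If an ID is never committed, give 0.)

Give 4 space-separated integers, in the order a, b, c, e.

Answer: 25 17 6 16

Derivation:
Initial committed: {a=10, b=11, c=6, e=20}
Op 1: UPDATE b=17 (auto-commit; committed b=17)
Op 2: UPDATE e=8 (auto-commit; committed e=8)
Op 3: BEGIN: in_txn=True, pending={}
Op 4: UPDATE e=25 (pending; pending now {e=25})
Op 5: COMMIT: merged ['e'] into committed; committed now {a=10, b=17, c=6, e=25}
Op 6: UPDATE a=25 (auto-commit; committed a=25)
Op 7: BEGIN: in_txn=True, pending={}
Op 8: UPDATE b=30 (pending; pending now {b=30})
Op 9: ROLLBACK: discarded pending ['b']; in_txn=False
Op 10: BEGIN: in_txn=True, pending={}
Op 11: COMMIT: merged [] into committed; committed now {a=25, b=17, c=6, e=25}
Op 12: UPDATE e=16 (auto-commit; committed e=16)
Final committed: {a=25, b=17, c=6, e=16}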